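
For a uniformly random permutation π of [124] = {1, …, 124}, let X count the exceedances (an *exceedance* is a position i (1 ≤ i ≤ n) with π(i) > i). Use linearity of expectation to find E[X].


Write X = Σ_{i=1}^{124} X_i, where X_i = 1_{π(i) > i}.
For each fixed i, π(i) is uniform over {1, …, 124} (marginal of a uniform permutation), so P[π(i) > i] = (n − i)/n. Summing: Σ_{i=1}^{124} (n − i)/n = (0 + 1 + … + 123)/124 = 124(124 − 1)/(2·124) = (124 − 1)/2.
Hence E[X] = Σ_{i=1}^{124} (124 − i)/124 = 123/2 ≈ 61.500000.

E[X] = 123/2 = 61.500000.


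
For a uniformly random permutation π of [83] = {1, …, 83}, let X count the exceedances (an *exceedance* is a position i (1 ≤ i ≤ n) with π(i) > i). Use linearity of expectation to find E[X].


Write X = Σ_{i=1}^{83} X_i, where X_i = 1_{π(i) > i}.
For each fixed i, π(i) is uniform over {1, …, 83} (marginal of a uniform permutation), so P[π(i) > i] = (n − i)/n. Summing: Σ_{i=1}^{83} (n − i)/n = (0 + 1 + … + 82)/83 = 83(83 − 1)/(2·83) = (83 − 1)/2.
Hence E[X] = Σ_{i=1}^{83} (83 − i)/83 = 41 ≈ 41.000.

E[X] = 41 = 41.000.


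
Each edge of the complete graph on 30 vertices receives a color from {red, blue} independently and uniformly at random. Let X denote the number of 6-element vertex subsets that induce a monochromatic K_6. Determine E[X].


Let X = Σ_S X_S over the C(30, 6) = 593775 subsets S of size 6, where X_S = 1 if the K_6 on S is monochromatic.
For a fixed S, the K_6 on S has C(6, 2) = 15 edges. P[all 15 edges red] = (1/2)^15, and likewise for blue, so P[monochromatic] = 2·(1/2)^15 = 2^{1 − 15} = 1/16384.
By linearity of expectation: E[X] = C(30, 6) · 2^{1 − 15} = 593775 · 1/16384 = 593775/16384.
Numerically: E[X] ≈ 36.24115.

E[X] = C(30,6)·2^(1−C(6,2)) = 593775/16384 ≈ 36.24115.


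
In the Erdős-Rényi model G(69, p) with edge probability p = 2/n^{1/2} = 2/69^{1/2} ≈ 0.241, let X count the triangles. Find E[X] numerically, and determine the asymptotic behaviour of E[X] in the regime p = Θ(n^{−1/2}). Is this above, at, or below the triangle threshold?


Number of potential triangles: C(69, 3) = 52394.
Each occurs with probability p³ ≈ (0.241)³ ≈ 1.39578e-02.
By linearity: E[X] = C(69, 3)·p³ ≈ 52394 · 1.39578e-02 ≈ 731.304.
Since α = 1/2 < 1, p = c/n^{1/2} ≫ 1/n is above the triangle threshold p ~ 1/n. Asymptotically E[X] ~ (c³/6)·n^{3(1−α)} = (2³/6)·n^{1.5} → ∞; triangles are abundant w.h.p.

E[X] ≈ 731.304; in regime p = Θ(1/n^{1/2}) E[X] diverges (above the triangle threshold p ~ 1/n).


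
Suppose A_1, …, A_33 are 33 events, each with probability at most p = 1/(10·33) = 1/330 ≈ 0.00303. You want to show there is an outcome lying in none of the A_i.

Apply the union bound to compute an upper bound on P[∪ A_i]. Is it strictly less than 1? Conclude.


Union bound: P[∪_{i=1}^{33} A_i] ≤ Σ_i P[A_i] ≤ 33·p = 33·(1/330) = 1/10.
Numerically: 1/10 ≈ 0.10000.
Is 1/10 < 1? YES.
Since P[∪ A_i] ≤ 1/10 < 1, the complement has P[∩ A_i^c] ≥ 1 − 1/10 = 9/10 > 0, so some outcome avoids every A_i.

33·p = 1/10 ≈ 0.10000; existence CERTIFIED by the union bound.


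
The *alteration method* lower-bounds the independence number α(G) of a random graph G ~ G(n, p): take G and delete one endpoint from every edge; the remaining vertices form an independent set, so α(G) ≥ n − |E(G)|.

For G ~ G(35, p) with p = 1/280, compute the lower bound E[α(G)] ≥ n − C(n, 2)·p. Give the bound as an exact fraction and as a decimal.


E[|E(G)|] = C(35, 2)·p = 595 · (1/280) = 17/8.
E[α(G)] ≥ n − E[|E(G)|] = 35 − 17/8 = 263/8.
Numerically: ≈ 32.87500.
(This is only a lower bound; the true E[α(G)] may be larger.)

E[α(G)] ≥ 263/8 ≈ 32.87500.


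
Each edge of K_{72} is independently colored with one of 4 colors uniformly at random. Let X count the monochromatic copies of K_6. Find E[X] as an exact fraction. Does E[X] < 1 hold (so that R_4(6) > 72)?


E[X] = C(72, 6) · 4^{1 − 15} = 156238908 · 4^{−14} = 156238908/268435456.
As a reduced fraction: E[X] = 39059727/67108864 ≈ 0.582035.
Is E[X] < 1? YES.
Since E[X] < 1, there exists a 4-coloring of K_{72} with no monochromatic K_6; hence R_4(6) > 72.

E[X] = 39059727/67108864 ≈ 0.582035; E[X] < 1, so R_4(6) > 72.


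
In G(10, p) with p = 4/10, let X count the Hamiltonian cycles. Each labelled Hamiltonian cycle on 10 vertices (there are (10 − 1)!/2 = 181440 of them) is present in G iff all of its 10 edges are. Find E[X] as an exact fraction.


K_10 has (10 − 1)!/2 = 181440 labelled Hamiltonian cycles.
For each such Hamiltonian cycle H, let X_H = 1 if all 10 edges of H are present in G. Then P[X_H = 1] = p^{10} = (2/5)^{10} = 1024/9765625.
By linearity: E[X] = Σ_H E[X_H] = 181440 · p^{10} = 181440 · 1024/9765625 = 37158912/1953125.
Numerically: E[X] ≈ 19.

E[X] = 181440 · (2/5)^{10} = 37158912/1953125 ≈ 19.


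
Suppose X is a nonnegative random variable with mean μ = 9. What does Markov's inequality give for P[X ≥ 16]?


μ = E[X] = 9, a = 16.
Markov: P[X ≥ 16] ≤ μ/a = (9)/16 = 9/16.
Numerically: ≈ 0.56250.
(Since a = 16 > μ = 9.00000, the bound 9/16 is < 1 and informative.)

P[X ≥ 16] ≤ 9/16 ≈ 0.56250.


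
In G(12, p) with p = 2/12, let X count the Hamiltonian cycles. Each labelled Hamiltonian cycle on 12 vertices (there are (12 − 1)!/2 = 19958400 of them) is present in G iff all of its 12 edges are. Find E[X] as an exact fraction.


K_12 has (12 − 1)!/2 = 19958400 labelled Hamiltonian cycles.
For each such Hamiltonian cycle H, let X_H = 1 if all 12 edges of H are present in G. Then P[X_H = 1] = p^{12} = (1/6)^{12} = 1/2176782336.
By linearity: E[X] = Σ_H E[X_H] = 19958400 · p^{12} = 19958400 · 1/2176782336 = 1925/209952.
Numerically: E[X] ≈ 0.009169.

E[X] = 19958400 · (1/6)^{12} = 1925/209952 ≈ 0.009169.


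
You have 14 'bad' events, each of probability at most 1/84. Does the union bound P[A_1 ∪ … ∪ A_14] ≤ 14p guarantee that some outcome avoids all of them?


Union bound: P[∪_{i=1}^{14} A_i] ≤ Σ_i P[A_i] ≤ 14·p = 14·(1/84) = 1/6.
Numerically: 1/6 ≈ 0.167.
Is 1/6 < 1? YES.
Since P[∪ A_i] ≤ 1/6 < 1, the complement has P[∩ A_i^c] ≥ 1 − 1/6 = 5/6 > 0, so some outcome avoids every A_i.

14·p = 1/6 ≈ 0.167; existence CERTIFIED by the union bound.


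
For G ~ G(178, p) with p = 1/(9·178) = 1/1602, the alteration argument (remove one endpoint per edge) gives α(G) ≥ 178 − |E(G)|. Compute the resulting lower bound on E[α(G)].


E[|E(G)|] = C(178, 2)·p = 15753 · (1/1602) = 59/6.
E[α(G)] ≥ n − E[|E(G)|] = 178 − 59/6 = 1009/6.
Numerically: ≈ 168.16667.
(This is only a lower bound; the true E[α(G)] may be larger.)

E[α(G)] ≥ 1009/6 ≈ 168.16667.


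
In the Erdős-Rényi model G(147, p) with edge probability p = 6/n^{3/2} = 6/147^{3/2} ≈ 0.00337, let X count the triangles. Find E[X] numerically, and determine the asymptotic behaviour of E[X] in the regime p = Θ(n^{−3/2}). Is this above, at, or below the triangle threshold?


Number of potential triangles: C(147, 3) = 518665.
Each occurs with probability p³ ≈ (0.00337)³ ≈ 3.81527e-08.
By linearity: E[X] = C(147, 3)·p³ ≈ 518665 · 3.81527e-08 ≈ 0.020.
Since α = 3/2 > 1, p = c/n^{3/2} = o(1/n) is below the triangle threshold p ~ 1/n. Asymptotically E[X] ~ (c³/6)·n^{3(1−α)} = (6³/6)·n^{-1.5} → 0, so by Markov's inequality G has no triangles w.h.p.

E[X] ≈ 0.020; in regime p = Θ(1/n^{3/2}) E[X] tends to 0 (below the triangle threshold p ~ 1/n).


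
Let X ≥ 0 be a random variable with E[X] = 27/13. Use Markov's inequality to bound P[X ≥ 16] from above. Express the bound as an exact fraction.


μ = E[X] = 27/13, a = 16.
Markov: P[X ≥ 16] ≤ μ/a = (27/13)/16 = 27/208.
Numerically: ≈ 0.130.
(Since a = 16 > μ = 2.077, the bound 27/208 is < 1 and informative.)

P[X ≥ 16] ≤ 27/208 ≈ 0.130.


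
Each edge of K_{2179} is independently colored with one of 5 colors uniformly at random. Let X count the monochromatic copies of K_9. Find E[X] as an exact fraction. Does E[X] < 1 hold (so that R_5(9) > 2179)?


E[X] = C(2179, 9) · 5^{1 − 36} = 3001701930880099538508560 · 5^{−35} = 3001701930880099538508560/2910383045673370361328125.
As a reduced fraction: E[X] = 600340386176019907701712/582076609134674072265625 ≈ 1.031377.
Is E[X] < 1? NO.
Since E[X] ≥ 1, the first-moment bound is inconclusive at n = 2179; it does NOT by itself certify R_5(9) > 2179.

E[X] = 600340386176019907701712/582076609134674072265625 ≈ 1.031377; E[X] ≥ 1; first-moment method inconclusive here.


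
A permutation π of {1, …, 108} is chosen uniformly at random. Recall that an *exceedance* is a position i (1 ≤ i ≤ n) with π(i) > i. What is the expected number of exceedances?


Write X = Σ_{i=1}^{108} X_i, where X_i = 1_{π(i) > i}.
For each fixed i, π(i) is uniform over {1, …, 108} (marginal of a uniform permutation), so P[π(i) > i] = (n − i)/n. Summing: Σ_{i=1}^{108} (n − i)/n = (0 + 1 + … + 107)/108 = 108(108 − 1)/(2·108) = (108 − 1)/2.
Hence E[X] = Σ_{i=1}^{108} (108 − i)/108 = 107/2 ≈ 53.500.

E[X] = 107/2 = 53.500.


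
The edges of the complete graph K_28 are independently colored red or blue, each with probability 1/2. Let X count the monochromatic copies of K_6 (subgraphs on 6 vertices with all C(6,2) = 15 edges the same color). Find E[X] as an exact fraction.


Let X = Σ_S X_S over the C(28, 6) = 376740 subsets S of size 6, where X_S = 1 if the K_6 on S is monochromatic.
For a fixed S, the K_6 on S has C(6, 2) = 15 edges. P[all 15 edges red] = (1/2)^15, and likewise for blue, so P[monochromatic] = 2·(1/2)^15 = 2^{1 − 15} = 1/16384.
By linearity of expectation: E[X] = C(28, 6) · 2^{1 − 15} = 376740 · 1/16384 = 94185/4096.
Numerically: E[X] ≈ 22.9944.

E[X] = C(28,6)·2^(1−C(6,2)) = 94185/4096 ≈ 22.9944.


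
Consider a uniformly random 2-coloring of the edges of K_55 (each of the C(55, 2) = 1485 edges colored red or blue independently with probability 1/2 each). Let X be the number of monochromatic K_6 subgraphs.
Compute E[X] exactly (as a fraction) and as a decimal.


Let X = Σ_S X_S over the C(55, 6) = 28989675 subsets S of size 6, where X_S = 1 if the K_6 on S is monochromatic.
For a fixed S, the K_6 on S has C(6, 2) = 15 edges. P[all 15 edges red] = (1/2)^15, and likewise for blue, so P[monochromatic] = 2·(1/2)^15 = 2^{1 − 15} = 1/16384.
By linearity: E[X] = C(55, 6) · 2^{1 − 15} = 28989675 · 1/16384 = 28989675/16384.
Numerically: E[X] ≈ 1769.389.

E[X] = C(55,6)·2^(1−C(6,2)) = 28989675/16384 ≈ 1769.389.


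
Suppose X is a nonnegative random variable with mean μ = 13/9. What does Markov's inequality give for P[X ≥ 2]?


μ = E[X] = 13/9, a = 2.
Markov: P[X ≥ 2] ≤ μ/a = (13/9)/2 = 13/18.
Numerically: ≈ 0.72222.
(Since a = 2 > μ = 1.44444, the bound 13/18 is < 1 and informative.)

P[X ≥ 2] ≤ 13/18 ≈ 0.72222.


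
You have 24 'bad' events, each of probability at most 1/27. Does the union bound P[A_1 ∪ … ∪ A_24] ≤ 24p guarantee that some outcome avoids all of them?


Union bound: P[∪_{i=1}^{24} A_i] ≤ Σ_i P[A_i] ≤ 24·p = 24·(1/27) = 8/9.
Numerically: 8/9 ≈ 0.8888889.
Is 8/9 < 1? YES.
Since P[∪ A_i] ≤ 8/9 < 1, the complement has P[∩ A_i^c] ≥ 1 − 8/9 = 1/9 > 0, so some outcome avoids every A_i.

24·p = 8/9 ≈ 0.8888889; existence CERTIFIED by the union bound.


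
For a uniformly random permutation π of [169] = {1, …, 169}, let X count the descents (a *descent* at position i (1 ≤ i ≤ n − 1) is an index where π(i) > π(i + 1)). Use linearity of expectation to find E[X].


Write X = Σ X_I over i = 1, …, 168, with X_I the indicator of one descent.
There are 168 indicators.
For each fixed i, the pair (π(i), π(i+1)) is a uniformly random ordered pair of distinct values from {1, …, 169}; by symmetry P[π(i) > π(i+1)] = 1/2.
By linearity: E[X] = 168 · (1/2) = (169 − 1) · (1/2) = 84 ≈ 84.000.

E[X] = 84 = 84.000.


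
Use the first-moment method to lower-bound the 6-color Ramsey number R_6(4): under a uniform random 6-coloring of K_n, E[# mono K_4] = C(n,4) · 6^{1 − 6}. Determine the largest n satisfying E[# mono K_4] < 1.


We need C(n, 4) · 6^{1 − 6} < 1, i.e. C(n, 4) < 6^{6 − 1} = 7776.
Check values of n near the boundary:
  n = 20: C(20, 4) = 4845; 4845 < 7776? YES
  n = 21: C(21, 4) = 5985; 5985 < 7776? YES
  n = 22: C(22, 4) = 7315; 7315 < 7776? YES
  n = 23: C(23, 4) = 8855; 8855 < 7776? NO
The largest n with C(n, 4) < 7776 is n = 22 (where E[X] = 7315/7776 ≈ 0.941). Hence R_6(4) > 22, i.e. R_6(4) ≥ 23.

Largest n = 22; hence R_6(4) > 22.


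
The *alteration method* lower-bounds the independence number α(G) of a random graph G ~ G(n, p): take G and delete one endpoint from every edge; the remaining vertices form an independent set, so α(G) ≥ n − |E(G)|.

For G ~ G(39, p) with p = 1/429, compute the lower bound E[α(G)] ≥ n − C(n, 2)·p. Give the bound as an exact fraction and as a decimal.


E[|E(G)|] = C(39, 2)·p = 741 · (1/429) = 19/11.
E[α(G)] ≥ n − E[|E(G)|] = 39 − 19/11 = 410/11.
Numerically: ≈ 37.273.
(This is only a lower bound; the true E[α(G)] may be larger.)

E[α(G)] ≥ 410/11 ≈ 37.273.


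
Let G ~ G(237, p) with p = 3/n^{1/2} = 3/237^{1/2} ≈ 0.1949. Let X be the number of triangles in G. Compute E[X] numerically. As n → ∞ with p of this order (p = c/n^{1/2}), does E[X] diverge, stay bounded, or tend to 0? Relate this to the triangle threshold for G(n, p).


Number of potential triangles: C(237, 3) = 2190670.
Each occurs with probability p³ ≈ (0.1949)³ ≈ 7.400162e-03.
By linearity: E[X] = C(237, 3)·p³ ≈ 2190670 · 7.400162e-03 ≈ 16211.3136.
Since α = 1/2 < 1, p = c/n^{1/2} ≫ 1/n is above the triangle threshold p ~ 1/n. Asymptotically E[X] ~ (c³/6)·n^{3(1−α)} = (3³/6)·n^{1.5} → ∞; triangles are abundant w.h.p.

E[X] ≈ 16211.3136; in regime p = Θ(1/n^{1/2}) E[X] diverges (above the triangle threshold p ~ 1/n).


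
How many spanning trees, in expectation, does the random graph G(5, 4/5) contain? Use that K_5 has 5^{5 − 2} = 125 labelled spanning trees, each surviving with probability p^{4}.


K_5 has 5^{5 − 2} = 125 labelled spanning trees.
For each such spanning tree H, let X_H = 1 if all 4 edges of H are present in G. Then P[X_H = 1] = p^{4} = (4/5)^{4} = 256/625.
By linearity: E[X] = Σ_H E[X_H] = 125 · p^{4} = 125 · 256/625 = 256/5.
Numerically: E[X] ≈ 51.2.

E[X] = 125 · (4/5)^{4} = 256/5 ≈ 51.2.


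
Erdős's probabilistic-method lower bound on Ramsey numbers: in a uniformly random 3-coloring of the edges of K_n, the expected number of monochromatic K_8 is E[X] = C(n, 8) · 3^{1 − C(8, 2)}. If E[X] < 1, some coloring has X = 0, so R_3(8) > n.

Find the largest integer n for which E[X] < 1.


We need C(n, 8) · 3^{1 − 28} < 1, i.e. C(n, 8) < 3^{28 − 1} = 7625597484987.
Check values of n near the boundary:
  n = 154: C(154, 8) = 6521818990995; 6521818990995 < 7625597484987? YES
  n = 155: C(155, 8) = 6876747915675; 6876747915675 < 7625597484987? YES
  n = 156: C(156, 8) = 7248464019225; 7248464019225 < 7625597484987? YES
  n = 157: C(157, 8) = 7637643295425; 7637643295425 < 7625597484987? NO
  n = 158: C(158, 8) = 8044984271181; 8044984271181 < 7625597484987? NO
  n = 159: C(159, 8) = 8471208603429; 8471208603429 < 7625597484987? NO
The largest n with C(n, 8) < 7625597484987 is n = 156 (where E[X] = 805384891025/847288609443 ≈ 0.951). Hence R_3(8) > 156, i.e. R_3(8) ≥ 157.

Largest n = 156; hence R_3(8) > 156.


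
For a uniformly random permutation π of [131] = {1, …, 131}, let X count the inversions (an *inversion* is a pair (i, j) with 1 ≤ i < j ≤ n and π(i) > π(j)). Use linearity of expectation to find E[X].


Write X = Σ X_I over the C(131, 2) = 8515 pairs i < j, with X_I the indicator of one inversion.
There are 8515 indicators.
For each fixed pair i < j, the values π(i) and π(j) are two distinct elements of {1, …, 131} in uniformly random order; by symmetry P[π(i) > π(j)] = 1/2.
By linearity: E[X] = 8515 · (1/2) = C(131, 2) · (1/2) = 8515/2 = 8515/2 ≈ 4257.50000.

E[X] = 8515/2 = 4257.50000.


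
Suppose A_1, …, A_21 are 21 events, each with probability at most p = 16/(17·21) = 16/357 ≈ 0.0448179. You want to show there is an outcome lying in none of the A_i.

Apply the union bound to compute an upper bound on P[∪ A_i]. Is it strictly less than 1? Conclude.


Union bound: P[∪_{i=1}^{21} A_i] ≤ Σ_i P[A_i] ≤ 21·p = 21·(16/357) = 16/17.
Numerically: 16/17 ≈ 0.9411765.
Is 16/17 < 1? YES.
Since P[∪ A_i] ≤ 16/17 < 1, the complement has P[∩ A_i^c] ≥ 1 − 16/17 = 1/17 > 0, so some outcome avoids every A_i.

21·p = 16/17 ≈ 0.9411765; existence CERTIFIED by the union bound.


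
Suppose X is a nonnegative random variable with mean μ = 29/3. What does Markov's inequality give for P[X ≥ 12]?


μ = E[X] = 29/3, a = 12.
Markov: P[X ≥ 12] ≤ μ/a = (29/3)/12 = 29/36.
Numerically: ≈ 0.806.
(Since a = 12 > μ = 9.667, the bound 29/36 is < 1 and informative.)

P[X ≥ 12] ≤ 29/36 ≈ 0.806.


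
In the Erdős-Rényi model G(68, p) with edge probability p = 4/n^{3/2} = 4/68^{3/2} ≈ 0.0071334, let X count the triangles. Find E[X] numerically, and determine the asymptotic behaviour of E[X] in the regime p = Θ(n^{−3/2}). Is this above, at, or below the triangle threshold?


Number of potential triangles: C(68, 3) = 50116.
Each occurs with probability p³ ≈ (0.0071334)³ ≈ 3.6298599e-07.
By linearity: E[X] = C(68, 3)·p³ ≈ 50116 · 3.6298599e-07 ≈ 0.01819.
Since α = 3/2 > 1, p = c/n^{3/2} = o(1/n) is below the triangle threshold p ~ 1/n. Asymptotically E[X] ~ (c³/6)·n^{3(1−α)} = (4³/6)·n^{-1.5} → 0, so by Markov's inequality G has no triangles w.h.p.

E[X] ≈ 0.01819; in regime p = Θ(1/n^{3/2}) E[X] tends to 0 (below the triangle threshold p ~ 1/n).


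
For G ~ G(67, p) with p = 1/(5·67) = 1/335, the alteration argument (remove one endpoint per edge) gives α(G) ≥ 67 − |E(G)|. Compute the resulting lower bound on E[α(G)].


E[|E(G)|] = C(67, 2)·p = 2211 · (1/335) = 33/5.
E[α(G)] ≥ n − E[|E(G)|] = 67 − 33/5 = 302/5.
Numerically: ≈ 60.400.
(This is only a lower bound; the true E[α(G)] may be larger.)

E[α(G)] ≥ 302/5 ≈ 60.400.


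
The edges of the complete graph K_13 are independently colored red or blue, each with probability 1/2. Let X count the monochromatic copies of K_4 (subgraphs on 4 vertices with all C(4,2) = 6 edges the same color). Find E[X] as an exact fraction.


Let X = Σ_S X_S over the C(13, 4) = 715 subsets S of size 4, where X_S = 1 if the K_4 on S is monochromatic.
For a fixed S, the K_4 on S has C(4, 2) = 6 edges. P[all 6 edges red] = (1/2)^6, and likewise for blue, so P[monochromatic] = 2·(1/2)^6 = 2^{1 − 6} = 1/32.
Summing: E[X] = C(13, 4) · 2^{1 − 6} = 715 · 1/32 = 715/32.
Numerically: E[X] ≈ 22.344.

E[X] = C(13,4)·2^(1−C(4,2)) = 715/32 ≈ 22.344.


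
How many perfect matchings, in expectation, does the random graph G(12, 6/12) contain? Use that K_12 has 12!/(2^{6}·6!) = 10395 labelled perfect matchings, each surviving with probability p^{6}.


K_12 has 12!/(2^{6}·6!) = 10395 labelled perfect matchings.
For each such perfect matching H, let X_H = 1 if all 6 edges of H are present in G. Then P[X_H = 1] = p^{6} = (1/2)^{6} = 1/64.
By linearity of expectation: E[X] = Σ_H E[X_H] = 10395 · p^{6} = 10395 · 1/64 = 10395/64.
Numerically: E[X] ≈ 162.422.

E[X] = 10395 · (1/2)^{6} = 10395/64 ≈ 162.422.


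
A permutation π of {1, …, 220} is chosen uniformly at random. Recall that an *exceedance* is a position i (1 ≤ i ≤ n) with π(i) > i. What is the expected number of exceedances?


Write X = Σ_{i=1}^{220} X_i, where X_i = 1_{π(i) > i}.
For each fixed i, π(i) is uniform over {1, …, 220} (marginal of a uniform permutation), so P[π(i) > i] = (n − i)/n. Summing: Σ_{i=1}^{220} (n − i)/n = (0 + 1 + … + 219)/220 = 220(220 − 1)/(2·220) = (220 − 1)/2.
Hence E[X] = Σ_{i=1}^{220} (220 − i)/220 = 219/2 ≈ 109.500.

E[X] = 219/2 = 109.500.


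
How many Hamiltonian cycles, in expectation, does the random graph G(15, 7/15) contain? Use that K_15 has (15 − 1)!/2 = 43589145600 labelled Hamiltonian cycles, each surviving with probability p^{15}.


K_15 has (15 − 1)!/2 = 43589145600 labelled Hamiltonian cycles.
For each such Hamiltonian cycle H, let X_H = 1 if all 15 edges of H are present in G. Then P[X_H = 1] = p^{15} = (7/15)^{15} = 4747561509943/437893890380859375.
Summing the indicators: E[X] = Σ_H E[X_H] = 43589145600 · p^{15} = 43589145600 · 4747561509943/437893890380859375 = 34064551424174695424/72081298828125.
Numerically: E[X] ≈ 4.73e+05.

E[X] = 43589145600 · (7/15)^{15} = 34064551424174695424/72081298828125 ≈ 4.73e+05.


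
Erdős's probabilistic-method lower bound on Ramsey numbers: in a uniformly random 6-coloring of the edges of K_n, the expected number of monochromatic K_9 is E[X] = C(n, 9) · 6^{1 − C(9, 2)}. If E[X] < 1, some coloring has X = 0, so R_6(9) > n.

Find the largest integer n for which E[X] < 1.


We need C(n, 9) · 6^{1 − 36} < 1, i.e. C(n, 9) < 6^{36 − 1} = 1719070799748422591028658176.
Check values of n near the boundary:
  n = 4405: C(4405, 9) = 1706862792900636302463627150; 1706862792900636302463627150 < 1719070799748422591028658176? YES
  n = 4406: C(4406, 9) = 1710356485221788389505285700; 1710356485221788389505285700 < 1719070799748422591028658176? YES
  n = 4407: C(4407, 9) = 1713856532599459170657070050; 1713856532599459170657070050 < 1719070799748422591028658176? YES
  n = 4408: C(4408, 9) = 1717362945146264156457459600; 1717362945146264156457459600 < 1719070799748422591028658176? YES
  n = 4409: C(4409, 9) = 1720875732988608787686577131; 1720875732988608787686577131 < 1719070799748422591028658176? NO
The largest n with C(n, 9) < 1719070799748422591028658176 is n = 4408 (where E[X] = 35778394690547169926197075/35813974994758803979763712 ≈ 0.999). Hence R_6(9) > 4408, i.e. R_6(9) ≥ 4409.

Largest n = 4408; hence R_6(9) > 4408.


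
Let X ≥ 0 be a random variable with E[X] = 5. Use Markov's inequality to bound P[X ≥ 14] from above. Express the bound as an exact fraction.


μ = E[X] = 5, a = 14.
Markov: P[X ≥ 14] ≤ μ/a = (5)/14 = 5/14.
Numerically: ≈ 0.357143.
(Since a = 14 > μ = 5.000000, the bound 5/14 is < 1 and informative.)

P[X ≥ 14] ≤ 5/14 ≈ 0.357143.


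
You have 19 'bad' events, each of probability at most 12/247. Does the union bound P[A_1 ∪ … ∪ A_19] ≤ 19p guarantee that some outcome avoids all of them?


Union bound: P[∪_{i=1}^{19} A_i] ≤ Σ_i P[A_i] ≤ 19·p = 19·(12/247) = 12/13.
Numerically: 12/13 ≈ 0.923.
Is 12/13 < 1? YES.
Since P[∪ A_i] ≤ 12/13 < 1, the complement has P[∩ A_i^c] ≥ 1 − 12/13 = 1/13 > 0, so some outcome avoids every A_i.

19·p = 12/13 ≈ 0.923; existence CERTIFIED by the union bound.


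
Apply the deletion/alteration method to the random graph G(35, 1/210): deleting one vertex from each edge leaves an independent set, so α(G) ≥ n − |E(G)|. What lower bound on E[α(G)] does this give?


E[|E(G)|] = C(35, 2)·p = 595 · (1/210) = 17/6.
E[α(G)] ≥ n − E[|E(G)|] = 35 − 17/6 = 193/6.
Numerically: ≈ 32.1667.
(This is only a lower bound; the true E[α(G)] may be larger.)

E[α(G)] ≥ 193/6 ≈ 32.1667.


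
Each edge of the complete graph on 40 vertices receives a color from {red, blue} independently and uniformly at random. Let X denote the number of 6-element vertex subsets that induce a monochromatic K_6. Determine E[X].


Let X = Σ_S X_S over the C(40, 6) = 3838380 subsets S of size 6, where X_S = 1 if the K_6 on S is monochromatic.
For a fixed S, the K_6 on S has C(6, 2) = 15 edges. P[all 15 edges red] = (1/2)^15, and likewise for blue, so P[monochromatic] = 2·(1/2)^15 = 2^{1 − 15} = 1/16384.
By linearity: E[X] = C(40, 6) · 2^{1 − 15} = 3838380 · 1/16384 = 959595/4096.
Numerically: E[X] ≈ 234.276.

E[X] = C(40,6)·2^(1−C(6,2)) = 959595/4096 ≈ 234.276.


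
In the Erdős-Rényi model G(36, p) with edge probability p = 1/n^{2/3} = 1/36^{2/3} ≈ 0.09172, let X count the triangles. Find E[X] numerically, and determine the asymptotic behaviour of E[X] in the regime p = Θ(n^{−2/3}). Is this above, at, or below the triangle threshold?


Number of potential triangles: C(36, 3) = 7140.
Each occurs with probability p³ ≈ (0.09172)³ ≈ 7.7160494e-04.
By linearity: E[X] = C(36, 3)·p³ ≈ 7140 · 7.7160494e-04 ≈ 5.50926.
Since α = 2/3 < 1, p = c/n^{2/3} ≫ 1/n is above the triangle threshold p ~ 1/n. Asymptotically E[X] ~ (c³/6)·n^{3(1−α)} = (1³/6)·n^{1} → ∞; triangles are abundant w.h.p.

E[X] ≈ 5.50926; in regime p = Θ(1/n^{2/3}) E[X] diverges (above the triangle threshold p ~ 1/n).


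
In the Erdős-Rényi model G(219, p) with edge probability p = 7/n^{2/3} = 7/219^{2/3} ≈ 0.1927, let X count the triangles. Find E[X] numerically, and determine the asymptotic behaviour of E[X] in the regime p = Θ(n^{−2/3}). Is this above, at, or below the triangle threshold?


Number of potential triangles: C(219, 3) = 1726669.
Each occurs with probability p³ ≈ (0.1927)³ ≈ 7.151644e-03.
By linearity: E[X] = C(219, 3)·p³ ≈ 1726669 · 7.151644e-03 ≈ 12348.5221.
Since α = 2/3 < 1, p = c/n^{2/3} ≫ 1/n is above the triangle threshold p ~ 1/n. Asymptotically E[X] ~ (c³/6)·n^{3(1−α)} = (7³/6)·n^{1} → ∞; triangles are abundant w.h.p.

E[X] ≈ 12348.5221; in regime p = Θ(1/n^{2/3}) E[X] diverges (above the triangle threshold p ~ 1/n).


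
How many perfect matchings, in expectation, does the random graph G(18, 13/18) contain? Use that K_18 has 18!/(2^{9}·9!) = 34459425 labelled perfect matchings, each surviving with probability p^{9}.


K_18 has 18!/(2^{9}·9!) = 34459425 labelled perfect matchings.
For each such perfect matching H, let X_H = 1 if all 9 edges of H are present in G. Then P[X_H = 1] = p^{9} = (13/18)^{9} = 10604499373/198359290368.
Summing the indicators: E[X] = Σ_H E[X_H] = 34459425 · p^{9} = 34459425 · 10604499373/198359290368 = 4511419145758525/2448880128.
Numerically: E[X] ≈ 1.842e+06.

E[X] = 34459425 · (13/18)^{9} = 4511419145758525/2448880128 ≈ 1.842e+06.


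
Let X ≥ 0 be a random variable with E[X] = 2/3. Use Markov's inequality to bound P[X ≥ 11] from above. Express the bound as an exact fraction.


μ = E[X] = 2/3, a = 11.
Markov: P[X ≥ 11] ≤ μ/a = (2/3)/11 = 2/33.
Numerically: ≈ 0.060606.
(Since a = 11 > μ = 0.666667, the bound 2/33 is < 1 and informative.)

P[X ≥ 11] ≤ 2/33 ≈ 0.060606.


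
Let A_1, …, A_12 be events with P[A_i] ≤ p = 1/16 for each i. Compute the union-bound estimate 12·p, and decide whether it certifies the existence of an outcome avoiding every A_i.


Union bound: P[∪_{i=1}^{12} A_i] ≤ Σ_i P[A_i] ≤ 12·p = 12·(1/16) = 3/4.
Numerically: 3/4 ≈ 0.7500000.
Is 3/4 < 1? YES.
Since P[∪ A_i] ≤ 3/4 < 1, the complement has P[∩ A_i^c] ≥ 1 − 3/4 = 1/4 > 0, so some outcome avoids every A_i.

12·p = 3/4 ≈ 0.7500000; existence CERTIFIED by the union bound.


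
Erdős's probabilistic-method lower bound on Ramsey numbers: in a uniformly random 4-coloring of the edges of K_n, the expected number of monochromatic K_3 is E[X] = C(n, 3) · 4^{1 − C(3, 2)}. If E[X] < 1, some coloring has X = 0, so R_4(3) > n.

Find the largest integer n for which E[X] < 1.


We need C(n, 3) · 4^{1 − 3} < 1, i.e. C(n, 3) < 4^{3 − 1} = 16.
Check values of n near the boundary:
  n = 4: C(4, 3) = 4; 4 < 16? YES
  n = 5: C(5, 3) = 10; 10 < 16? YES
  n = 6: C(6, 3) = 20; 20 < 16? NO
  n = 7: C(7, 3) = 35; 35 < 16? NO
  n = 8: C(8, 3) = 56; 56 < 16? NO
The largest n with C(n, 3) < 16 is n = 5 (where E[X] = 5/8 ≈ 0.6250). Hence R_4(3) > 5, i.e. R_4(3) ≥ 6.

Largest n = 5; hence R_4(3) > 5.


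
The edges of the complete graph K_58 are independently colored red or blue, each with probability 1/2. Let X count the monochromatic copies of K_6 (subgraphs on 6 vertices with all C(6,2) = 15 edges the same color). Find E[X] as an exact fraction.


Let X = Σ_S X_S over the C(58, 6) = 40475358 subsets S of size 6, where X_S = 1 if the K_6 on S is monochromatic.
For a fixed S, the K_6 on S has C(6, 2) = 15 edges. P[all 15 edges red] = (1/2)^15, and likewise for blue, so P[monochromatic] = 2·(1/2)^15 = 2^{1 − 15} = 1/16384.
Summing: E[X] = C(58, 6) · 2^{1 − 15} = 40475358 · 1/16384 = 20237679/8192.
Numerically: E[X] ≈ 2470.4198.

E[X] = C(58,6)·2^(1−C(6,2)) = 20237679/8192 ≈ 2470.4198.


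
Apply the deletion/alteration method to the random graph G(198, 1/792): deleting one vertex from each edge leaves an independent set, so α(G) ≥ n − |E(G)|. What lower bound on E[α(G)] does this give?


E[|E(G)|] = C(198, 2)·p = 19503 · (1/792) = 197/8.
E[α(G)] ≥ n − E[|E(G)|] = 198 − 197/8 = 1387/8.
Numerically: ≈ 173.375000.
(This is only a lower bound; the true E[α(G)] may be larger.)

E[α(G)] ≥ 1387/8 ≈ 173.375000.


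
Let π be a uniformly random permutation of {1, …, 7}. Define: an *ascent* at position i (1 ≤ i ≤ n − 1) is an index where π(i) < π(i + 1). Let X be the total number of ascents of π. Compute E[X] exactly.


Write X = Σ X_I over i = 1, …, 6, with X_I the indicator of one ascent.
There are 6 indicators.
For each fixed i, the pair (π(i), π(i+1)) is a uniformly random ordered pair of distinct values from {1, …, 7}; by symmetry P[π(i) < π(i+1)] = 1/2.
By linearity: E[X] = 6 · (1/2) = (7 − 1) · (1/2) = 3 ≈ 3.00000.

E[X] = 3 = 3.00000.


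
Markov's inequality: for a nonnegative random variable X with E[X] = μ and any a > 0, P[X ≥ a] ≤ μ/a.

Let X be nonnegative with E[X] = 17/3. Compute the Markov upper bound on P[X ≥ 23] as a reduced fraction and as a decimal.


μ = E[X] = 17/3, a = 23.
Markov: P[X ≥ 23] ≤ μ/a = (17/3)/23 = 17/69.
Numerically: ≈ 0.2464.
(Since a = 23 > μ = 5.6667, the bound 17/69 is < 1 and informative.)

P[X ≥ 23] ≤ 17/69 ≈ 0.2464.


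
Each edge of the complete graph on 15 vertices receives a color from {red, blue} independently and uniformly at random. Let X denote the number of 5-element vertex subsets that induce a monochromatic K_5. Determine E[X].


Let X = Σ_S X_S over the C(15, 5) = 3003 subsets S of size 5, where X_S = 1 if the K_5 on S is monochromatic.
For a fixed S, the K_5 on S has C(5, 2) = 10 edges. P[all 10 edges red] = (1/2)^10, and likewise for blue, so P[monochromatic] = 2·(1/2)^10 = 2^{1 − 10} = 1/512.
By linearity: E[X] = C(15, 5) · 2^{1 − 10} = 3003 · 1/512 = 3003/512.
Numerically: E[X] ≈ 5.8652.

E[X] = C(15,5)·2^(1−C(5,2)) = 3003/512 ≈ 5.8652.


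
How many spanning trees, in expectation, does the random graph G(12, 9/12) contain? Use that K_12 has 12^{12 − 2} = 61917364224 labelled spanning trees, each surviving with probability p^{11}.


K_12 has 12^{12 − 2} = 61917364224 labelled spanning trees.
For each such spanning tree H, let X_H = 1 if all 11 edges of H are present in G. Then P[X_H = 1] = p^{11} = (3/4)^{11} = 177147/4194304.
By linearity of expectation: E[X] = Σ_H E[X_H] = 61917364224 · p^{11} = 61917364224 · 177147/4194304 = 10460353203/4.
Numerically: E[X] ≈ 2.615e+09.

E[X] = 61917364224 · (3/4)^{11} = 10460353203/4 ≈ 2.615e+09.


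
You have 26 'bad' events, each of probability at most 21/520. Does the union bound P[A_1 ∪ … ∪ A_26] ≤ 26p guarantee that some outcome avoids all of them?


Union bound: P[∪_{i=1}^{26} A_i] ≤ Σ_i P[A_i] ≤ 26·p = 26·(21/520) = 21/20.
Numerically: 21/20 ≈ 1.0500000.
Is 21/20 < 1? NO.
Since the bound 21/20 is ≥ 1, the union bound is uninformative here; it does NOT by itself certify existence.

26·p = 21/20 ≈ 1.0500000; existence NOT certified by the union bound.


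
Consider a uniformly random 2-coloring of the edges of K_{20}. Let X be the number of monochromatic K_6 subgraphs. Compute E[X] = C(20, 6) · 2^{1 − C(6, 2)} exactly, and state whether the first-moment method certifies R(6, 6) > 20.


E[X] = C(20, 6) · 2^{1 − 15} = 38760 · 2^{−14} = 38760/16384.
As a reduced fraction: E[X] = 4845/2048 ≈ 2.366.
Is E[X] < 1? NO.
Since E[X] ≥ 1, the first-moment bound is inconclusive at n = 20; it does NOT by itself certify R(6, 6) > 20.

E[X] = 4845/2048 ≈ 2.366; E[X] ≥ 1; first-moment method inconclusive here.


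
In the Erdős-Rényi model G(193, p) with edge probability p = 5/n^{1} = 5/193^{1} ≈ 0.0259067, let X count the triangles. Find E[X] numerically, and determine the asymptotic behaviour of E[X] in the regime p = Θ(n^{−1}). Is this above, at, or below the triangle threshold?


Number of potential triangles: C(193, 3) = 1179616.
Each occurs with probability p³ ≈ (0.0259067)³ ≈ 1.73875378e-05.
By linearity: E[X] = C(193, 3)·p³ ≈ 1179616 · 1.73875378e-05 ≈ 20.510618.
Here α = 1, so p = 5/n is exactly at the triangle threshold p ~ 1/n. Asymptotically E[X] → c³/6 = 5³/6 = 125/6 ≈ 20.833333, a bounded constant. In this regime the triangle count is asymptotically Poisson(c³/6).

E[X] ≈ 20.510618; in regime p = Θ(1/n^{1}) E[X] stays bounded (at the triangle threshold p ~ 1/n).


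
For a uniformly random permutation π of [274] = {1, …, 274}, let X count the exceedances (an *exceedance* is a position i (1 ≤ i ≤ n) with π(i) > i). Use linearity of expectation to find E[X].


Write X = Σ_{i=1}^{274} X_i, where X_i = 1_{π(i) > i}.
For each fixed i, π(i) is uniform over {1, …, 274} (marginal of a uniform permutation), so P[π(i) > i] = (n − i)/n. Summing: Σ_{i=1}^{274} (n − i)/n = (0 + 1 + … + 273)/274 = 274(274 − 1)/(2·274) = (274 − 1)/2.
Hence E[X] = Σ_{i=1}^{274} (274 − i)/274 = 273/2 ≈ 136.500000.

E[X] = 273/2 = 136.500000.


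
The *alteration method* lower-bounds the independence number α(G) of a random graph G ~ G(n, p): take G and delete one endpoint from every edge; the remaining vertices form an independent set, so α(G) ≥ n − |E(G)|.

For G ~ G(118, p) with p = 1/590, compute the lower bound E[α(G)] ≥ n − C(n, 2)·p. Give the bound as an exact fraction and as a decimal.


E[|E(G)|] = C(118, 2)·p = 6903 · (1/590) = 117/10.
E[α(G)] ≥ n − E[|E(G)|] = 118 − 117/10 = 1063/10.
Numerically: ≈ 106.300000.
(This is only a lower bound; the true E[α(G)] may be larger.)

E[α(G)] ≥ 1063/10 ≈ 106.300000.


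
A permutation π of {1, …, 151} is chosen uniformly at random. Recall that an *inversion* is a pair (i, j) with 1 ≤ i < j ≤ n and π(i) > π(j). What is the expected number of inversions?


Write X = Σ X_I over the C(151, 2) = 11325 pairs i < j, with X_I the indicator of one inversion.
There are 11325 indicators.
For each fixed pair i < j, the values π(i) and π(j) are two distinct elements of {1, …, 151} in uniformly random order; by symmetry P[π(i) > π(j)] = 1/2.
By linearity: E[X] = 11325 · (1/2) = C(151, 2) · (1/2) = 11325/2 = 11325/2 ≈ 5662.50000.

E[X] = 11325/2 = 5662.50000.


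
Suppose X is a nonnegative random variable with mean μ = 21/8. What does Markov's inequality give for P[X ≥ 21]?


μ = E[X] = 21/8, a = 21.
Markov: P[X ≥ 21] ≤ μ/a = (21/8)/21 = 1/8.
Numerically: ≈ 0.12500.
(Since a = 21 > μ = 2.62500, the bound 1/8 is < 1 and informative.)

P[X ≥ 21] ≤ 1/8 ≈ 0.12500.


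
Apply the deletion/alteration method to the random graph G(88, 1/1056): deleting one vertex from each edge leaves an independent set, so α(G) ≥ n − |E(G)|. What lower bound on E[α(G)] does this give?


E[|E(G)|] = C(88, 2)·p = 3828 · (1/1056) = 29/8.
E[α(G)] ≥ n − E[|E(G)|] = 88 − 29/8 = 675/8.
Numerically: ≈ 84.375000.
(This is only a lower bound; the true E[α(G)] may be larger.)

E[α(G)] ≥ 675/8 ≈ 84.375000.


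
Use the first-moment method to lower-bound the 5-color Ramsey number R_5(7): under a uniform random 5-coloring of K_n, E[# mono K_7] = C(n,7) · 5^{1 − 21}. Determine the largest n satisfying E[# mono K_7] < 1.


We need C(n, 7) · 5^{1 − 21} < 1, i.e. C(n, 7) < 5^{21 − 1} = 95367431640625.
Check values of n near the boundary:
  n = 337: C(337, 7) = 91989916924632; 91989916924632 < 95367431640625? YES
  n = 338: C(338, 7) = 93935323022736; 93935323022736 < 95367431640625? YES
  n = 339: C(339, 7) = 95915887062372; 95915887062372 < 95367431640625? NO
  n = 340: C(340, 7) = 97932136940560; 97932136940560 < 95367431640625? NO
  n = 341: C(341, 7) = 99984606876440; 99984606876440 < 95367431640625? NO
The largest n with C(n, 7) < 95367431640625 is n = 338 (where E[X] = 93935323022736/95367431640625 ≈ 0.98498). Hence R_5(7) > 338, i.e. R_5(7) ≥ 339.

Largest n = 338; hence R_5(7) > 338.


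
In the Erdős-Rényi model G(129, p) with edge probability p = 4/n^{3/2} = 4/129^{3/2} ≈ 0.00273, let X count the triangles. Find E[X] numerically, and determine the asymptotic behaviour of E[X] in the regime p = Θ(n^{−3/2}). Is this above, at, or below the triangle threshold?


Number of potential triangles: C(129, 3) = 349504.
Each occurs with probability p³ ≈ (0.00273)³ ≈ 2.03482e-08.
By linearity: E[X] = C(129, 3)·p³ ≈ 349504 · 2.03482e-08 ≈ 0.007.
Since α = 3/2 > 1, p = c/n^{3/2} = o(1/n) is below the triangle threshold p ~ 1/n. Asymptotically E[X] ~ (c³/6)·n^{3(1−α)} = (4³/6)·n^{-1.5} → 0, so by Markov's inequality G has no triangles w.h.p.

E[X] ≈ 0.007; in regime p = Θ(1/n^{3/2}) E[X] tends to 0 (below the triangle threshold p ~ 1/n).


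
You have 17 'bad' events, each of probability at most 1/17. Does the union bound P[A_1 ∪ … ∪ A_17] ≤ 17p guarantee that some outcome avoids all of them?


Union bound: P[∪_{i=1}^{17} A_i] ≤ Σ_i P[A_i] ≤ 17·p = 17·(1/17) = 1.
Numerically: 1 ≈ 1.0000000.
Is 1 < 1? NO.
Since the bound 1 is ≥ 1, the union bound is uninformative here; it does NOT by itself certify existence.

17·p = 1 ≈ 1.0000000; existence NOT certified by the union bound.


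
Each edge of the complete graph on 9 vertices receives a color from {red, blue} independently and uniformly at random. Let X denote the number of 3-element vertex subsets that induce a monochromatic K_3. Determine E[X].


Let X = Σ_S X_S over the C(9, 3) = 84 subsets S of size 3, where X_S = 1 if the K_3 on S is monochromatic.
For a fixed S, the K_3 on S has C(3, 2) = 3 edges. P[all 3 edges red] = (1/2)^3, and likewise for blue, so P[monochromatic] = 2·(1/2)^3 = 2^{1 − 3} = 1/4.
By linearity of expectation: E[X] = C(9, 3) · 2^{1 − 3} = 84 · 1/4 = 21.
Numerically: E[X] ≈ 21.000.

E[X] = C(9,3)·2^(1−C(3,2)) = 21 ≈ 21.000.


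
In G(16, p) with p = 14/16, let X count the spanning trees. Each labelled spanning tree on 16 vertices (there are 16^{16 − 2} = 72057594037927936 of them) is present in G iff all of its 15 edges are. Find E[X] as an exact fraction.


K_16 has 16^{16 − 2} = 72057594037927936 labelled spanning trees.
For each such spanning tree H, let X_H = 1 if all 15 edges of H are present in G. Then P[X_H = 1] = p^{15} = (7/8)^{15} = 4747561509943/35184372088832.
By linearity of expectation: E[X] = Σ_H E[X_H] = 72057594037927936 · p^{15} = 72057594037927936 · 4747561509943/35184372088832 = 9723005972363264.
Numerically: E[X] ≈ 9.723e+15.

E[X] = 72057594037927936 · (7/8)^{15} = 9723005972363264 ≈ 9.723e+15.


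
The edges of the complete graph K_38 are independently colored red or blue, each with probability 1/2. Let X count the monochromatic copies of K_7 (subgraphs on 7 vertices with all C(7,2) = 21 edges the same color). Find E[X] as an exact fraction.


Let X = Σ_S X_S over the C(38, 7) = 12620256 subsets S of size 7, where X_S = 1 if the K_7 on S is monochromatic.
For a fixed S, the K_7 on S has C(7, 2) = 21 edges. P[all 21 edges red] = (1/2)^21, and likewise for blue, so P[monochromatic] = 2·(1/2)^21 = 2^{1 − 21} = 1/1048576.
By linearity of expectation: E[X] = C(38, 7) · 2^{1 − 21} = 12620256 · 1/1048576 = 394383/32768.
Numerically: E[X] ≈ 12.036.

E[X] = C(38,7)·2^(1−C(7,2)) = 394383/32768 ≈ 12.036.
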